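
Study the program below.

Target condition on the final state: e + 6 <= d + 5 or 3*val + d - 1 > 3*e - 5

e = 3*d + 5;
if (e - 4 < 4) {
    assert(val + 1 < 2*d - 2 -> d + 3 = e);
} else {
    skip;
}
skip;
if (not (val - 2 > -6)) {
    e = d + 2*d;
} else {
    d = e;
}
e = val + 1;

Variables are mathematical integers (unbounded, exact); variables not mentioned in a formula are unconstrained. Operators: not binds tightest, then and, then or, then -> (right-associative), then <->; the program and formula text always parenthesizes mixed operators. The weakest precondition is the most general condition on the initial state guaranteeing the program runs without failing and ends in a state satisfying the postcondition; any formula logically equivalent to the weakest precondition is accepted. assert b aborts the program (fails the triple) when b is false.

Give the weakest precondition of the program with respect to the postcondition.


Working backward. After the program, the postcondition e + 6 <= d + 5 or 3*val + d - 1 > 3*e - 5 must hold; in canonical form it is e <= d - 1 or d + 3*val > 3*e - 4.
Before e := val + 1: val <= d - 2 or d > -1
Then branch requires val <= d - 2 or d > -1; else branch requires val <= e - 2 or e > -1.
Before the if: ((not (val > -4)) -> (val <= d - 2 or d > -1)) and (val > -4 -> (val <= e - 2 or e > -1))
Before skip: ((not (val > -4)) -> (val <= d - 2 or d > -1)) and (val > -4 -> (val <= e - 2 or e > -1))
Then branch requires (val < 2*d - 3 -> d = e - 3) and ((not (val > -4)) -> (val <= d - 2 or d > -1)) and (val > -4 -> (val <= e - 2 or e > -1)); else branch requires ((not (val > -4)) -> (val <= d - 2 or d > -1)) and (val > -4 -> (val <= e - 2 or e > -1)).
Before the if: (e < 8 -> ((val < 2*d - 3 -> d = e - 3) and ((not (val > -4)) -> (val <= d - 2 or d > -1)) and (val > -4 -> (val <= e - 2 or e > -1)))) and ((not (e < 8)) -> (((not (val > -4)) -> (val <= d - 2 or d > -1)) and (val > -4 -> (val <= e - 2 or e > -1))))
Before e := 3*d + 5: (3*d < 3 -> ((val < 2*d - 3 -> 2*d = -2) and ((not (val > -4)) -> (val <= d - 2 or d > -1)) and (val > -4 -> (val <= 3*d + 3 or 3*d > -6)))) and ((not (3*d < 3)) -> (((not (val > -4)) -> (val <= d - 2 or d > -1)) and (val > -4 -> (val <= 3*d + 3 or 3*d > -6))))
Answer: WP = (3*d < 3 -> ((val < 2*d - 3 -> 2*d = -2) and ((not (val > -4)) -> (val <= d - 2 or d > -1)) and (val > -4 -> (val <= 3*d + 3 or 3*d > -6)))) and ((not (3*d < 3)) -> (((not (val > -4)) -> (val <= d - 2 or d > -1)) and (val > -4 -> (val <= 3*d + 3 or 3*d > -6))))


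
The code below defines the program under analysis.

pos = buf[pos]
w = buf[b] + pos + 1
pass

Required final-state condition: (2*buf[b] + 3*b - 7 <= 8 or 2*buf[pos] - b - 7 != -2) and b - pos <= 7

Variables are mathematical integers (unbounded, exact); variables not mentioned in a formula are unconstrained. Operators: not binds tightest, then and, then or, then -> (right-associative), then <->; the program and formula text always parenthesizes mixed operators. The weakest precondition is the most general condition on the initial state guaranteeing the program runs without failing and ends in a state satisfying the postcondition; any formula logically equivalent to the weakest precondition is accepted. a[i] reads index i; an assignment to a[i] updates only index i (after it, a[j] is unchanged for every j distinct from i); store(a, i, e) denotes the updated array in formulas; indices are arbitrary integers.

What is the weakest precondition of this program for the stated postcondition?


Working backward. After the program, the postcondition (2*buf[b] + 3*b - 7 <= 8 or 2*buf[pos] - b - 7 != -2) and b - pos <= 7 must hold; in canonical form it is (2*buf[b] + 3*b <= 15 or 2*buf[pos] != b + 5) and b <= pos + 7.
Before skip: (2*buf[b] + 3*b <= 15 or 2*buf[pos] != b + 5) and b <= pos + 7
Before w := buf[b] + pos + 1: (2*buf[b] + 3*b <= 15 or 2*buf[pos] != b + 5) and b <= pos + 7
Before pos := buf[pos]: (2*buf[b] + 3*b <= 15 or 2*buf[buf[pos]] != b + 5) and b <= buf[pos] + 7
Answer: WP = (2*buf[b] + 3*b <= 15 or 2*buf[buf[pos]] != b + 5) and b <= buf[pos] + 7


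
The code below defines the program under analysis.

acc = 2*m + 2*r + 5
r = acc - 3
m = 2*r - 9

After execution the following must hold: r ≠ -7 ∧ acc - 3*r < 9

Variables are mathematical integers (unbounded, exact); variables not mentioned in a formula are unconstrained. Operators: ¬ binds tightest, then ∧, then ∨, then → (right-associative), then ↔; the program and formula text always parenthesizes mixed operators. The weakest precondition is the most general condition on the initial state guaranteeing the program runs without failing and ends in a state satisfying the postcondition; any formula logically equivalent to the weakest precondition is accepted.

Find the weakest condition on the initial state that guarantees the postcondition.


Working backward. After the program, the postcondition r ≠ -7 ∧ acc - 3*r < 9 must hold; in canonical form it is r ≠ -7 ∧ acc < 3*r + 9.
Before m := 2*r - 9: r ≠ -7 ∧ acc < 3*r + 9
Before r := acc - 3: acc ≠ -4 ∧ 2*acc > 0
Before acc := 2*m + 2*r + 5: 2*m + 2*r ≠ -9 ∧ 4*m + 4*r > -10
Answer: WP = 2*m + 2*r ≠ -9 ∧ 4*m + 4*r > -10


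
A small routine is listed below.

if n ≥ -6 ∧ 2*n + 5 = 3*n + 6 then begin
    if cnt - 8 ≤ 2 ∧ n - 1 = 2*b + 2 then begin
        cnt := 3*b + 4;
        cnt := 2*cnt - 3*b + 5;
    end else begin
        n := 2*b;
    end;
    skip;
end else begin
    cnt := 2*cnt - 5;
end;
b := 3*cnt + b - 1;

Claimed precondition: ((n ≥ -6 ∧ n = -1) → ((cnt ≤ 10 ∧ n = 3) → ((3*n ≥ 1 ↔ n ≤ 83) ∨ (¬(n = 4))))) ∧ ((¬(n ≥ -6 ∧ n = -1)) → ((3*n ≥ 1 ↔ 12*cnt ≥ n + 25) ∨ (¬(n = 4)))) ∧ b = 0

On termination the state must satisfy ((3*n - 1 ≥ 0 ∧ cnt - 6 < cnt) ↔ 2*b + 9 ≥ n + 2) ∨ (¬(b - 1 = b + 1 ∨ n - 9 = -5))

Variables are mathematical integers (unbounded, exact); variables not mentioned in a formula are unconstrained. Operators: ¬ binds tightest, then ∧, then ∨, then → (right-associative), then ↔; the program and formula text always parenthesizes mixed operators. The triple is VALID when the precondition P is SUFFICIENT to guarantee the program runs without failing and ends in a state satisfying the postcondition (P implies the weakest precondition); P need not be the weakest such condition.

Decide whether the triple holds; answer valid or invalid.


Working backward. After the program, the postcondition ((3*n - 1 ≥ 0 ∧ cnt - 6 < cnt) ↔ 2*b + 9 ≥ n + 2) ∨ (¬(b - 1 = b + 1 ∨ n - 9 = -5)) must hold; in canonical form it is (3*n ≥ 1 ↔ 2*b ≥ n - 7) ∨ (¬(n = 4)).
Before b := 3*cnt + b - 1: (3*n ≥ 1 ↔ 2*b + 6*cnt ≥ n - 5) ∨ (¬(n = 4))
Then branch requires ((cnt ≤ 10 ∧ n = 2*b + 3) → ((3*n ≥ 1 ↔ 20*b ≥ n - 83) ∨ (¬(n = 4)))) ∧ ((¬(cnt ≤ 10 ∧ n = 2*b + 3)) → ((6*b ≥ 1 ↔ 6*cnt ≥ -5) ∨ (¬(2*b = 4)))); else branch requires (3*n ≥ 1 ↔ 2*b + 12*cnt ≥ n + 25) ∨ (¬(n = 4)).
Before the if: ((n ≥ -6 ∧ n = -1) → (((cnt ≤ 10 ∧ n = 2*b + 3) → ((3*n ≥ 1 ↔ 20*b ≥ n - 83) ∨ (¬(n = 4)))) ∧ ((¬(cnt ≤ 10 ∧ n = 2*b + 3)) → ((6*b ≥ 1 ↔ 6*cnt ≥ -5) ∨ (¬(2*b = 4)))))) ∧ ((¬(n ≥ -6 ∧ n = -1)) → ((3*n ≥ 1 ↔ 2*b + 12*cnt ≥ n + 25) ∨ (¬(n = 4))))
The weakest precondition is ((n ≥ -6 ∧ n = -1) → (((cnt ≤ 10 ∧ n = 2*b + 3) → ((3*n ≥ 1 ↔ 20*b ≥ n - 83) ∨ (¬(n = 4)))) ∧ ((¬(cnt ≤ 10 ∧ n = 2*b + 3)) → ((6*b ≥ 1 ↔ 6*cnt ≥ -5) ∨ (¬(2*b = 4)))))) ∧ ((¬(n ≥ -6 ∧ n = -1)) → ((3*n ≥ 1 ↔ 2*b + 12*cnt ≥ n + 25) ∨ (¬(n = 4)))).
Check whether ((n ≥ -6 ∧ n = -1) → ((cnt ≤ 10 ∧ n = 3) → ((3*n ≥ 1 ↔ n ≤ 83) ∨ (¬(n = 4))))) ∧ ((¬(n ≥ -6 ∧ n = -1)) → ((3*n ≥ 1 ↔ 12*cnt ≥ n + 25) ∨ (¬(n = 4)))) ∧ b = 0 implies it.
Every state satisfying the precondition satisfies the weakest precondition: the implication holds.
Answer: valid


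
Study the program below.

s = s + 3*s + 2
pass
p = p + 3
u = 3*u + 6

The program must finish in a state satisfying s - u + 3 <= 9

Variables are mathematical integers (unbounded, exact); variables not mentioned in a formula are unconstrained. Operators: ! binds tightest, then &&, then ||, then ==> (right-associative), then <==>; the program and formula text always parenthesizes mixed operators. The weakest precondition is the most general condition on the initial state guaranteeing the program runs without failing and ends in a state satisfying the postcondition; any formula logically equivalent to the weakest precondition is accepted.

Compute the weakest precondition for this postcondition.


Working backward. After the program, the postcondition s - u + 3 <= 9 must hold; in canonical form it is s <= u + 6.
Before u := 3*u + 6: s <= 3*u + 12
Before p := p + 3: s <= 3*u + 12
Before skip: s <= 3*u + 12
Before s := s + 3*s + 2: 4*s <= 3*u + 10
Answer: WP = 4*s <= 3*u + 10


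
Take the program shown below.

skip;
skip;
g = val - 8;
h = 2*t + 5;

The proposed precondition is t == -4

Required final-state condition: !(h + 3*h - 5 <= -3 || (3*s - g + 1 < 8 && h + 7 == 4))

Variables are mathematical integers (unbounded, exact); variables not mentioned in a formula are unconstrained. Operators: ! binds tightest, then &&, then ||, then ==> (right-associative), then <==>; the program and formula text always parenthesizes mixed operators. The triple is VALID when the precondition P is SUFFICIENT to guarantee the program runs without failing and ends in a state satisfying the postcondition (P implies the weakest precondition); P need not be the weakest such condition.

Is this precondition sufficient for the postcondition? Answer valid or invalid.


Working backward. After the program, the postcondition !(h + 3*h - 5 <= -3 || (3*s - g + 1 < 8 && h + 7 == 4)) must hold; in canonical form it is !(4*h <= 2 || (3*s < g + 7 && h == -3)).
Before h := 2*t + 5: !(8*t <= -18 || (3*s < g + 7 && 2*t == -8))
Before g := val - 8: !(8*t <= -18 || (3*s < val - 1 && 2*t == -8))
Before skip: !(8*t <= -18 || (3*s < val - 1 && 2*t == -8))
Before skip: !(8*t <= -18 || (3*s < val - 1 && 2*t == -8))
The weakest precondition is !(8*t <= -18 || (3*s < val - 1 && 2*t == -8)).
Check whether t == -4 implies it.
Countermodel: at the initial state s = 0, t = -4, val = 0, the precondition holds but the weakest precondition fails.
Answer: invalid


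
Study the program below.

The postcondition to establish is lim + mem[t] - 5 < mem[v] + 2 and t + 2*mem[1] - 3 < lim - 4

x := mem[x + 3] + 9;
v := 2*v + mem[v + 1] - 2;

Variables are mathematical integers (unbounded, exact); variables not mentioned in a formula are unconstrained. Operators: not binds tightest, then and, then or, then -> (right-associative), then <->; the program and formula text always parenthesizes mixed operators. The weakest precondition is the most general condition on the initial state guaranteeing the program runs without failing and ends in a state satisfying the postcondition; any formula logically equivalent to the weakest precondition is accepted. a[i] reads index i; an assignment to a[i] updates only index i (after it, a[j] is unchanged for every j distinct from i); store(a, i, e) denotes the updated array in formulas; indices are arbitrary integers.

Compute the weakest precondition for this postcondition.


Working backward. After the program, the postcondition lim + mem[t] - 5 < mem[v] + 2 and t + 2*mem[1] - 3 < lim - 4 must hold; in canonical form it is mem[t] + lim < mem[v] + 7 and 2*mem[1] + t < lim - 1.
Before v := 2*v + mem[v + 1] - 2: mem[t] + lim < mem[mem[v + 1] + 2*v - 2] + 7 and 2*mem[1] + t < lim - 1
Before x := mem[x + 3] + 9: mem[t] + lim < mem[mem[v + 1] + 2*v - 2] + 7 and 2*mem[1] + t < lim - 1
Answer: WP = mem[t] + lim < mem[mem[v + 1] + 2*v - 2] + 7 and 2*mem[1] + t < lim - 1


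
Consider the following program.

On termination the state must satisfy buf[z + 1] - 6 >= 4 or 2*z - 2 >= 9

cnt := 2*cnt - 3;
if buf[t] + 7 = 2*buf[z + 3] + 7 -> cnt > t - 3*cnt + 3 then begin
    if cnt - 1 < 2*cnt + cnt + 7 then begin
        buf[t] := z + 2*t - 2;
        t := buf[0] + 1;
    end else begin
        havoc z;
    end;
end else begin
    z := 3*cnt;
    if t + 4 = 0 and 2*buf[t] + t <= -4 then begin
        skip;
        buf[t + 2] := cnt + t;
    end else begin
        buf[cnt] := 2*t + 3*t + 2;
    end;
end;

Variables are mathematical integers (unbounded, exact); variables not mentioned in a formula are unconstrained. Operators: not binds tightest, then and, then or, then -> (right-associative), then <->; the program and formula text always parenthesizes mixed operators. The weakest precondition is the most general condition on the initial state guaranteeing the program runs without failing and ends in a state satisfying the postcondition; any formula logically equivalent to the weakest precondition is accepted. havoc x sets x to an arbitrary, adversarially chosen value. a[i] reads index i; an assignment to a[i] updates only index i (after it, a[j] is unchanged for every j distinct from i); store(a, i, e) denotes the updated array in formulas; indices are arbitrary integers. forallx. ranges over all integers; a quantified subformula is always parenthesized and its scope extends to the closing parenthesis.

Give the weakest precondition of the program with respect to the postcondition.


Working backward. After the program, the postcondition buf[z + 1] - 6 >= 4 or 2*z - 2 >= 9 must hold; in canonical form it is buf[z + 1] >= 10 or 2*z >= 11.
Then branch requires (2*cnt > -8 -> (store(buf, t, 2*t + z - 2)[z + 1] >= 10 or 2*z >= 11)) and ((not (2*cnt > -8)) -> (forall z_1. (buf[z_1 + 1] >= 10 or 2*z_1 >= 11))); else branch requires ((t = -4 and 2*buf[t] + t <= -4) -> (store(buf, t + 2, cnt + t)[3*cnt + 1] >= 10 or 6*cnt >= 11)) and ((not (t = -4 and 2*buf[t] + t <= -4)) -> (store(buf, cnt, 5*t + 2)[3*cnt + 1] >= 10 or 6*cnt >= 11)).
Before the if: ((buf[t] = 2*buf[z + 3] -> 4*cnt > t + 3) -> ((2*cnt > -8 -> (store(buf, t, 2*t + z - 2)[z + 1] >= 10 or 2*z >= 11)) and ((not (2*cnt > -8)) -> (forall z_1. (buf[z_1 + 1] >= 10 or 2*z_1 >= 11))))) and ((not (buf[t] = 2*buf[z + 3] -> 4*cnt > t + 3)) -> (((t = -4 and 2*buf[t] + t <= -4) -> (store(buf, t + 2, cnt + t)[3*cnt + 1] >= 10 or 6*cnt >= 11)) and ((not (t = -4 and 2*buf[t] + t <= -4)) -> (store(buf, cnt, 5*t + 2)[3*cnt + 1] >= 10 or 6*cnt >= 11))))
Before cnt := 2*cnt - 3: ((buf[t] = 2*buf[z + 3] -> 8*cnt > t + 15) -> ((4*cnt > -2 -> (store(buf, t, 2*t + z - 2)[z + 1] >= 10 or 2*z >= 11)) and ((not (4*cnt > -2)) -> (forall z_1. (buf[z_1 + 1] >= 10 or 2*z_1 >= 11))))) and ((not (buf[t] = 2*buf[z + 3] -> 8*cnt > t + 15)) -> (((t = -4 and 2*buf[t] + t <= -4) -> (store(buf, t + 2, 2*cnt + t - 3)[6*cnt - 8] >= 10 or 12*cnt >= 29)) and ((not (t = -4 and 2*buf[t] + t <= -4)) -> (store(buf, 2*cnt - 3, 5*t + 2)[6*cnt - 8] >= 10 or 12*cnt >= 29))))
Answer: WP = ((buf[t] = 2*buf[z + 3] -> 8*cnt > t + 15) -> ((4*cnt > -2 -> (store(buf, t, 2*t + z - 2)[z + 1] >= 10 or 2*z >= 11)) and ((not (4*cnt > -2)) -> (forall z_1. (buf[z_1 + 1] >= 10 or 2*z_1 >= 11))))) and ((not (buf[t] = 2*buf[z + 3] -> 8*cnt > t + 15)) -> (((t = -4 and 2*buf[t] + t <= -4) -> (store(buf, t + 2, 2*cnt + t - 3)[6*cnt - 8] >= 10 or 12*cnt >= 29)) and ((not (t = -4 and 2*buf[t] + t <= -4)) -> (store(buf, 2*cnt - 3, 5*t + 2)[6*cnt - 8] >= 10 or 12*cnt >= 29))))


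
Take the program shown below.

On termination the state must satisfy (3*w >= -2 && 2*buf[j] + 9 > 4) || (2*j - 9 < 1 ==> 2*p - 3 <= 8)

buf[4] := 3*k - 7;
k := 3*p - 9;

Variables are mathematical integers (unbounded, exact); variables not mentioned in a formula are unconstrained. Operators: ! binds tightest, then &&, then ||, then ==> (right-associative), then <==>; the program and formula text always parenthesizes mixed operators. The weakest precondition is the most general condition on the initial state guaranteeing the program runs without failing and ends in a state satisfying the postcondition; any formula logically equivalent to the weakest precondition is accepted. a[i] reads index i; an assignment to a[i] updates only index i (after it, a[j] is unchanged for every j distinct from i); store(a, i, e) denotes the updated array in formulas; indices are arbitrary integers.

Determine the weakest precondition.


Working backward. After the program, the postcondition (3*w >= -2 && 2*buf[j] + 9 > 4) || (2*j - 9 < 1 ==> 2*p - 3 <= 8) must hold; in canonical form it is (3*w >= -2 && 2*buf[j] > -5) || (2*j < 10 ==> 2*p <= 11).
Before k := 3*p - 9: (3*w >= -2 && 2*buf[j] > -5) || (2*j < 10 ==> 2*p <= 11)
Before buf[4] := 3*k - 7: (3*w >= -2 && 2*store(buf, 4, 3*k - 7)[j] > -5) || (2*j < 10 ==> 2*p <= 11)
Answer: WP = (3*w >= -2 && 2*store(buf, 4, 3*k - 7)[j] > -5) || (2*j < 10 ==> 2*p <= 11)


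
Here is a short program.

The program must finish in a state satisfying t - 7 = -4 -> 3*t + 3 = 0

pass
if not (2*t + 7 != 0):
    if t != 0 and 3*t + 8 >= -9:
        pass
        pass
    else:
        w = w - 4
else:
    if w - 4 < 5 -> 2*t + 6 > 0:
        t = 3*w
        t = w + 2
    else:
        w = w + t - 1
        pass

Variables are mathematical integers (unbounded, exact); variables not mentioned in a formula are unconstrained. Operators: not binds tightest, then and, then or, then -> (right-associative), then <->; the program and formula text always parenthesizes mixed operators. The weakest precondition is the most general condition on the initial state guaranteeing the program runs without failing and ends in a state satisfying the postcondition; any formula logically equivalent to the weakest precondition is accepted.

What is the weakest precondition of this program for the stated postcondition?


Working backward. After the program, the postcondition t - 7 = -4 -> 3*t + 3 = 0 must hold; in canonical form it is t = 3 -> 3*t = -3.
Then branch requires ((t != 0 and 3*t >= -17) -> (t = 3 -> 3*t = -3)) and ((not (t != 0 and 3*t >= -17)) -> (t = 3 -> 3*t = -3)); else branch requires ((w < 9 -> 2*t > -6) -> (w = 1 -> 3*w = -9)) and ((not (w < 9 -> 2*t > -6)) -> (t = 3 -> 3*t = -3)).
Before the if: ((not (2*t != -7)) -> (((t != 0 and 3*t >= -17) -> (t = 3 -> 3*t = -3)) and ((not (t != 0 and 3*t >= -17)) -> (t = 3 -> 3*t = -3)))) and (2*t != -7 -> (((w < 9 -> 2*t > -6) -> (w = 1 -> 3*w = -9)) and ((not (w < 9 -> 2*t > -6)) -> (t = 3 -> 3*t = -3))))
Before skip: ((not (2*t != -7)) -> (((t != 0 and 3*t >= -17) -> (t = 3 -> 3*t = -3)) and ((not (t != 0 and 3*t >= -17)) -> (t = 3 -> 3*t = -3)))) and (2*t != -7 -> (((w < 9 -> 2*t > -6) -> (w = 1 -> 3*w = -9)) and ((not (w < 9 -> 2*t > -6)) -> (t = 3 -> 3*t = -3))))
Answer: WP = ((not (2*t != -7)) -> (((t != 0 and 3*t >= -17) -> (t = 3 -> 3*t = -3)) and ((not (t != 0 and 3*t >= -17)) -> (t = 3 -> 3*t = -3)))) and (2*t != -7 -> (((w < 9 -> 2*t > -6) -> (w = 1 -> 3*w = -9)) and ((not (w < 9 -> 2*t > -6)) -> (t = 3 -> 3*t = -3))))


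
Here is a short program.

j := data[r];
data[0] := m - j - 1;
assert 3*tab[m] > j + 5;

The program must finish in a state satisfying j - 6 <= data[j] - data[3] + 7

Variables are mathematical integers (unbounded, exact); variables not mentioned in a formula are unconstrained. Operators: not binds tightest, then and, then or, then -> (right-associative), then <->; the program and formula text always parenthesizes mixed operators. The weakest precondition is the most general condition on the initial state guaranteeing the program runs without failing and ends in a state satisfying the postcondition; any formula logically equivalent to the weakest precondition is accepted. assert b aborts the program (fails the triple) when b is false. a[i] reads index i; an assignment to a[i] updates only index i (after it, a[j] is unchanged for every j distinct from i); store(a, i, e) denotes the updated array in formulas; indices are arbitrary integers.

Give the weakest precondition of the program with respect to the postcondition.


Working backward. After the program, the postcondition j - 6 <= data[j] - data[3] + 7 must hold; in canonical form it is data[3] + j <= data[j] + 13.
Before assert 3*tab[m] > j + 5: 3*tab[m] > j + 5 and data[3] + j <= data[j] + 13
Before data[0] := m - j - 1: 3*tab[m] > j + 5 and data[3] + j <= store(data, 0, -j + m - 1)[j] + 13
Before j := data[r]: 3*tab[m] > data[r] + 5 and data[3] + data[r] <= store(data, 0, -data[r] + m - 1)[data[r]] + 13
Answer: WP = 3*tab[m] > data[r] + 5 and data[3] + data[r] <= store(data, 0, -data[r] + m - 1)[data[r]] + 13


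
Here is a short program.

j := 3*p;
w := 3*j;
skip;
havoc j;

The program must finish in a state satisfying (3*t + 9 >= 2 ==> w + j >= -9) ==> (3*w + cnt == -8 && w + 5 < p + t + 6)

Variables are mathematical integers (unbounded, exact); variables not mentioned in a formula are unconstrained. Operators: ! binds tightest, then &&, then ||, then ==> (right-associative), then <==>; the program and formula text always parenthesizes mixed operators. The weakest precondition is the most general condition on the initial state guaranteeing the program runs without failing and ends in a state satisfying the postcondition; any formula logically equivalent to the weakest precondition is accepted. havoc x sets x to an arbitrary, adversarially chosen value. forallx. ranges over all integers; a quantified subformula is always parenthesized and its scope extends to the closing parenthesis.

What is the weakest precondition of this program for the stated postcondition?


Working backward. After the program, the postcondition (3*t + 9 >= 2 ==> w + j >= -9) ==> (3*w + cnt == -8 && w + 5 < p + t + 6) must hold; in canonical form it is (3*t >= -7 ==> j + w >= -9) ==> (cnt + 3*w == -8 && w < p + t + 1).
Before havoc j: forall j_1. ((3*t >= -7 ==> j_1 + w >= -9) ==> (cnt + 3*w == -8 && w < p + t + 1))
Before skip: forall j_1. ((3*t >= -7 ==> j_1 + w >= -9) ==> (cnt + 3*w == -8 && w < p + t + 1))
Before w := 3*j: forall j_1. ((3*t >= -7 ==> 3*j + j_1 >= -9) ==> (cnt + 9*j == -8 && 3*j < p + t + 1))
Before j := 3*p: forall j_1. ((3*t >= -7 ==> j_1 + 9*p >= -9) ==> (cnt + 27*p == -8 && 8*p < t + 1))
Answer: WP = forall j_1. ((3*t >= -7 ==> j_1 + 9*p >= -9) ==> (cnt + 27*p == -8 && 8*p < t + 1))


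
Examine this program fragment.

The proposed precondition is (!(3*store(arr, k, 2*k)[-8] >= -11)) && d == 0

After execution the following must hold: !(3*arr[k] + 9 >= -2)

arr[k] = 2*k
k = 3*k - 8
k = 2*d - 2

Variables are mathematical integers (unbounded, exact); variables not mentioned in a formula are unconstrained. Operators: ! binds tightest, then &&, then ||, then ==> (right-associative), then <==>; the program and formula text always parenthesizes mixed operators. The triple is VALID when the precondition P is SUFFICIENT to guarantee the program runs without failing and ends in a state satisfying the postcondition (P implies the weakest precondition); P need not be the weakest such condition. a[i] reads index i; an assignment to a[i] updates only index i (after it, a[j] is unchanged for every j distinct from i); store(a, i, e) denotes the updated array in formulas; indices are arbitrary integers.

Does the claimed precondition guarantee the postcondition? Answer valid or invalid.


Working backward. After the program, the postcondition !(3*arr[k] + 9 >= -2) must hold; in canonical form it is !(3*arr[k] >= -11).
Before k := 2*d - 2: !(3*arr[2*d - 2] >= -11)
Before k := 3*k - 8: !(3*arr[2*d - 2] >= -11)
Before arr[k] := 2*k: !(3*store(arr, k, 2*k)[2*d - 2] >= -11)
The weakest precondition is !(3*store(arr, k, 2*k)[2*d - 2] >= -11).
Check whether (!(3*store(arr, k, 2*k)[-8] >= -11)) && d == 0 implies it.
Countermodel: at the initial state arr = {[-9] = 2, [-8] = -4, [-2] = 0, elsewhere 2}, d = 0, k = -9, the precondition holds but the weakest precondition fails.
Answer: invalid


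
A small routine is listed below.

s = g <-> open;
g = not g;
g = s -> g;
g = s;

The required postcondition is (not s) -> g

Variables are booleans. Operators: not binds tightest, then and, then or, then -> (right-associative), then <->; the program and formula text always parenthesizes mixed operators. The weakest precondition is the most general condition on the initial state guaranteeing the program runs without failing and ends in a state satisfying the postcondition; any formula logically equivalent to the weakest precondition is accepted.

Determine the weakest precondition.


Working backward. After the program, (not s) -> g must hold.
Before g := s: (not s) -> s
Before g := s -> g: (not s) -> s
Before g := not g: (not s) -> s
Before s := g <-> open: (not (g <-> open)) -> (g <-> open)
Answer: WP = (not (g <-> open)) -> (g <-> open)


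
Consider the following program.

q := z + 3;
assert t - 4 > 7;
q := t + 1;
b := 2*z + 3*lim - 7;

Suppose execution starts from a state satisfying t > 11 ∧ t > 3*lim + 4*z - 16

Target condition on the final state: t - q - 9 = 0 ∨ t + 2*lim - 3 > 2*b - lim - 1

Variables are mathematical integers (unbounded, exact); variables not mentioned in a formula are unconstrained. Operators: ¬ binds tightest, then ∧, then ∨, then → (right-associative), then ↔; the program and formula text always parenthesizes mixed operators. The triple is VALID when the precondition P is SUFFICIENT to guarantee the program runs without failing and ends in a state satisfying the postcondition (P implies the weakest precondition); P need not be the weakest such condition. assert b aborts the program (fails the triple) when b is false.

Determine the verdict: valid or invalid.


Working backward. After the program, the postcondition t - q - 9 = 0 ∨ t + 2*lim - 3 > 2*b - lim - 1 must hold; in canonical form it is t = q + 9 ∨ 3*lim + t > 2*b + 2.
Before b := 2*z + 3*lim - 7: t = q + 9 ∨ t > 3*lim + 4*z - 12
Before q := t + 1: t > 3*lim + 4*z - 12
Before assert t - 4 > 7: t > 11 ∧ t > 3*lim + 4*z - 12
Before q := z + 3: t > 11 ∧ t > 3*lim + 4*z - 12
The weakest precondition is t > 11 ∧ t > 3*lim + 4*z - 12.
Check whether t > 11 ∧ t > 3*lim + 4*z - 16 implies it.
Countermodel: at the initial state lim = 8, t = 12, z = 0, the precondition holds but the weakest precondition fails.
Answer: invalid


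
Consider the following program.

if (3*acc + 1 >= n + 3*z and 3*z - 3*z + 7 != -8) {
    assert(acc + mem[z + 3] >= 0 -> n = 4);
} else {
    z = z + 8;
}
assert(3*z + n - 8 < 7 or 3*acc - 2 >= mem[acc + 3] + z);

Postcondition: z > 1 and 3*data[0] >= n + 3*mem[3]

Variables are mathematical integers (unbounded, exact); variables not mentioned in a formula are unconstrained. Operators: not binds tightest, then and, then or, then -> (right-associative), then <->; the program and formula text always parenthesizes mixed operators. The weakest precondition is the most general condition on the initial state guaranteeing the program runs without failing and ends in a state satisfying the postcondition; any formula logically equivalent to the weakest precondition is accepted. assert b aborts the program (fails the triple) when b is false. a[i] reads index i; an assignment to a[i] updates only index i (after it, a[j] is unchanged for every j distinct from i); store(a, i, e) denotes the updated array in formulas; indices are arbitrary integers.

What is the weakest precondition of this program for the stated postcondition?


Working backward. After the program, the postcondition z > 1 and 3*data[0] >= n + 3*mem[3] must hold; in canonical form it is z > 1 and 3*data[0] >= 3*mem[3] + n.
Before assert 3*z + n - 8 < 7 or 3*acc - 2 >= mem[acc + 3] + z: (n + 3*z < 15 or 3*acc >= mem[acc + 3] + z + 2) and z > 1 and 3*data[0] >= 3*mem[3] + n
Then branch requires (mem[z + 3] + acc >= 0 -> n = 4) and (n + 3*z < 15 or 3*acc >= mem[acc + 3] + z + 2) and z > 1 and 3*data[0] >= 3*mem[3] + n; else branch requires (n + 3*z < -9 or 3*acc >= mem[acc + 3] + z + 10) and z > -7 and 3*data[0] >= 3*mem[3] + n.
Before the if: (3*acc >= n + 3*z - 1 -> ((mem[z + 3] + acc >= 0 -> n = 4) and (n + 3*z < 15 or 3*acc >= mem[acc + 3] + z + 2) and z > 1 and 3*data[0] >= 3*mem[3] + n)) and ((not (3*acc >= n + 3*z - 1)) -> ((n + 3*z < -9 or 3*acc >= mem[acc + 3] + z + 10) and z > -7 and 3*data[0] >= 3*mem[3] + n))
Answer: WP = (3*acc >= n + 3*z - 1 -> ((mem[z + 3] + acc >= 0 -> n = 4) and (n + 3*z < 15 or 3*acc >= mem[acc + 3] + z + 2) and z > 1 and 3*data[0] >= 3*mem[3] + n)) and ((not (3*acc >= n + 3*z - 1)) -> ((n + 3*z < -9 or 3*acc >= mem[acc + 3] + z + 10) and z > -7 and 3*data[0] >= 3*mem[3] + n))


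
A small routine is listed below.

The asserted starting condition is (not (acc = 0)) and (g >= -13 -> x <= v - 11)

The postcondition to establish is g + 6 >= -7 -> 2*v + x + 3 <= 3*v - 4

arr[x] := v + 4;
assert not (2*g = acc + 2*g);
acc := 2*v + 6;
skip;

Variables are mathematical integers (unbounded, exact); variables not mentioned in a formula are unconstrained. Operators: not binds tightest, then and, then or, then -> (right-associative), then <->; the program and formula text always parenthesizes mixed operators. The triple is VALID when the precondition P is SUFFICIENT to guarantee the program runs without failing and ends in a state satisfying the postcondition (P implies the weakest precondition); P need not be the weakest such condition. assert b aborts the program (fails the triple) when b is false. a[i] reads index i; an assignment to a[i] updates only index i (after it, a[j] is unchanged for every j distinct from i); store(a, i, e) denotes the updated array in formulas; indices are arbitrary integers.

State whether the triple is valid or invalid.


Working backward. After the program, the postcondition g + 6 >= -7 -> 2*v + x + 3 <= 3*v - 4 must hold; in canonical form it is g >= -13 -> x <= v - 7.
Before skip: g >= -13 -> x <= v - 7
Before acc := 2*v + 6: g >= -13 -> x <= v - 7
Before assert not (2*g = acc + 2*g): (not (acc = 0)) and (g >= -13 -> x <= v - 7)
Before arr[x] := v + 4: (not (acc = 0)) and (g >= -13 -> x <= v - 7)
The weakest precondition is (not (acc = 0)) and (g >= -13 -> x <= v - 7).
Check whether (not (acc = 0)) and (g >= -13 -> x <= v - 11) implies it.
Every state satisfying the precondition satisfies the weakest precondition: the implication holds.
Answer: valid


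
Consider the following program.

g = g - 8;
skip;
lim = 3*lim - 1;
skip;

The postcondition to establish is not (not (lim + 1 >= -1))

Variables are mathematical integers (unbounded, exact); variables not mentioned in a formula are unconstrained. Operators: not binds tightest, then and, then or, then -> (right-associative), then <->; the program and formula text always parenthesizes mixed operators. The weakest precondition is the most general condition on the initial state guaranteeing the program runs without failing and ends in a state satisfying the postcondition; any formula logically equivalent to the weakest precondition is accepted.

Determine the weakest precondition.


Working backward. After the program, the postcondition not (not (lim + 1 >= -1)) must hold; in canonical form it is lim >= -2.
Before skip: lim >= -2
Before lim := 3*lim - 1: 3*lim >= -1
Before skip: 3*lim >= -1
Before g := g - 8: 3*lim >= -1
Answer: WP = 3*lim >= -1


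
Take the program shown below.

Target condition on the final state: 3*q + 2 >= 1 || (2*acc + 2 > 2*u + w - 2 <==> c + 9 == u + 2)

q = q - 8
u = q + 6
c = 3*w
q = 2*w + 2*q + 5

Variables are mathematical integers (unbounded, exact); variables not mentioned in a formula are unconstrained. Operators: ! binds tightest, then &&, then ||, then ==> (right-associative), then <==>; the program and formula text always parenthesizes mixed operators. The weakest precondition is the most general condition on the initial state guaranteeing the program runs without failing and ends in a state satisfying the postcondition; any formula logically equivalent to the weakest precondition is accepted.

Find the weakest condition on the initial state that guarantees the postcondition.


Working backward. After the program, the postcondition 3*q + 2 >= 1 || (2*acc + 2 > 2*u + w - 2 <==> c + 9 == u + 2) must hold; in canonical form it is 3*q >= -1 || (2*acc > 2*u + w - 4 <==> c == u - 7).
Before q := 2*w + 2*q + 5: 6*q + 6*w >= -16 || (2*acc > 2*u + w - 4 <==> c == u - 7)
Before c := 3*w: 6*q + 6*w >= -16 || (2*acc > 2*u + w - 4 <==> 3*w == u - 7)
Before u := q + 6: 6*q + 6*w >= -16 || (2*acc > 2*q + w + 8 <==> 3*w == q - 1)
Before q := q - 8: 6*q + 6*w >= 32 || (2*acc > 2*q + w - 8 <==> 3*w == q - 9)
Answer: WP = 6*q + 6*w >= 32 || (2*acc > 2*q + w - 8 <==> 3*w == q - 9)


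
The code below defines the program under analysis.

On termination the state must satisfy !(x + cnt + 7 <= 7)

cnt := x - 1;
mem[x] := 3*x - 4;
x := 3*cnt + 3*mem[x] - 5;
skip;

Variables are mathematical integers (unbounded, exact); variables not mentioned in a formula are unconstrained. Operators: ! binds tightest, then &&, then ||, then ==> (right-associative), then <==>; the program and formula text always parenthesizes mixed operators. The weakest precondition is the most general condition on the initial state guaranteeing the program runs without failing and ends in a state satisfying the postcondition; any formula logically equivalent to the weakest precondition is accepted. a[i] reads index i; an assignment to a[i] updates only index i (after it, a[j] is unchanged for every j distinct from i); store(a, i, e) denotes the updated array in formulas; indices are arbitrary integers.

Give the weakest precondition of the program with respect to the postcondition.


Working backward. After the program, the postcondition !(x + cnt + 7 <= 7) must hold; in canonical form it is !(cnt + x <= 0).
Before skip: !(cnt + x <= 0)
Before x := 3*cnt + 3*mem[x] - 5: !(3*mem[x] + 4*cnt <= 5)
Before mem[x] := 3*x - 4: !(3*store(mem, x, 3*x - 4)[x] + 4*cnt <= 5)
Before cnt := x - 1: !(3*store(mem, x, 3*x - 4)[x] + 4*x <= 9)
Answer: WP = !(3*store(mem, x, 3*x - 4)[x] + 4*x <= 9)


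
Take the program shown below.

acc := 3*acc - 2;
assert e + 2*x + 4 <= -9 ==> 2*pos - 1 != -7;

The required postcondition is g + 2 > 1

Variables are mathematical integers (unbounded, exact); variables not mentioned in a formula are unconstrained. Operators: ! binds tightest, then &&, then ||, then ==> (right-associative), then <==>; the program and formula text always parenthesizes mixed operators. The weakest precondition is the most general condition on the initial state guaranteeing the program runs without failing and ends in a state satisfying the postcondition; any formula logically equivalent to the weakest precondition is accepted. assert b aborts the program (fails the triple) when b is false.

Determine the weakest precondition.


Working backward. After the program, the postcondition g + 2 > 1 must hold; in canonical form it is g > -1.
Before assert e + 2*x + 4 <= -9 ==> 2*pos - 1 != -7: (e + 2*x <= -13 ==> 2*pos != -6) && g > -1
Before acc := 3*acc - 2: (e + 2*x <= -13 ==> 2*pos != -6) && g > -1
Answer: WP = (e + 2*x <= -13 ==> 2*pos != -6) && g > -1


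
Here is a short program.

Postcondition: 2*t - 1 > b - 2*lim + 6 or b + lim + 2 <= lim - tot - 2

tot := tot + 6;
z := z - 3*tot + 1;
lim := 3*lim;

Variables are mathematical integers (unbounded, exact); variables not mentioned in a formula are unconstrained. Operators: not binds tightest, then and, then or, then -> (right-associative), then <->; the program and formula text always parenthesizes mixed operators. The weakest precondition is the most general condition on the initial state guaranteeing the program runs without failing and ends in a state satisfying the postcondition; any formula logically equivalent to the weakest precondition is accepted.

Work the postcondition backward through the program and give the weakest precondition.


Working backward. After the program, the postcondition 2*t - 1 > b - 2*lim + 6 or b + lim + 2 <= lim - tot - 2 must hold; in canonical form it is 2*lim + 2*t > b + 7 or b + tot <= -4.
Before lim := 3*lim: 6*lim + 2*t > b + 7 or b + tot <= -4
Before z := z - 3*tot + 1: 6*lim + 2*t > b + 7 or b + tot <= -4
Before tot := tot + 6: 6*lim + 2*t > b + 7 or b + tot <= -10
Answer: WP = 6*lim + 2*t > b + 7 or b + tot <= -10


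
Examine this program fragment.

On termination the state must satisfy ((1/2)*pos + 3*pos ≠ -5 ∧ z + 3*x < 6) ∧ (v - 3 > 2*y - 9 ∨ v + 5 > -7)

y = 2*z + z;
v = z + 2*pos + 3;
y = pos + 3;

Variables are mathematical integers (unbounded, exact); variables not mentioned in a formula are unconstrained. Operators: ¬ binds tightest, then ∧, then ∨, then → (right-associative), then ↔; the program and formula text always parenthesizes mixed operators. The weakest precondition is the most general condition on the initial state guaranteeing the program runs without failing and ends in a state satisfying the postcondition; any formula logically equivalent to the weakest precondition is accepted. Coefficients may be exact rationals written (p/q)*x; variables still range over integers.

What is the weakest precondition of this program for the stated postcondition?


Working backward. After the program, the postcondition ((1/2)*pos + 3*pos ≠ -5 ∧ z + 3*x < 6) ∧ (v - 3 > 2*y - 9 ∨ v + 5 > -7) must hold; in canonical form it is (7/2)*pos ≠ -5 ∧ 3*x + z < 6 ∧ (v > 2*y - 6 ∨ v > -12).
Before y := pos + 3: (7/2)*pos ≠ -5 ∧ 3*x + z < 6 ∧ (v > 2*pos ∨ v > -12)
Before v := z + 2*pos + 3: (7/2)*pos ≠ -5 ∧ 3*x + z < 6 ∧ (z > -3 ∨ 2*pos + z > -15)
Before y := 2*z + z: (7/2)*pos ≠ -5 ∧ 3*x + z < 6 ∧ (z > -3 ∨ 2*pos + z > -15)
Answer: WP = (7/2)*pos ≠ -5 ∧ 3*x + z < 6 ∧ (z > -3 ∨ 2*pos + z > -15)


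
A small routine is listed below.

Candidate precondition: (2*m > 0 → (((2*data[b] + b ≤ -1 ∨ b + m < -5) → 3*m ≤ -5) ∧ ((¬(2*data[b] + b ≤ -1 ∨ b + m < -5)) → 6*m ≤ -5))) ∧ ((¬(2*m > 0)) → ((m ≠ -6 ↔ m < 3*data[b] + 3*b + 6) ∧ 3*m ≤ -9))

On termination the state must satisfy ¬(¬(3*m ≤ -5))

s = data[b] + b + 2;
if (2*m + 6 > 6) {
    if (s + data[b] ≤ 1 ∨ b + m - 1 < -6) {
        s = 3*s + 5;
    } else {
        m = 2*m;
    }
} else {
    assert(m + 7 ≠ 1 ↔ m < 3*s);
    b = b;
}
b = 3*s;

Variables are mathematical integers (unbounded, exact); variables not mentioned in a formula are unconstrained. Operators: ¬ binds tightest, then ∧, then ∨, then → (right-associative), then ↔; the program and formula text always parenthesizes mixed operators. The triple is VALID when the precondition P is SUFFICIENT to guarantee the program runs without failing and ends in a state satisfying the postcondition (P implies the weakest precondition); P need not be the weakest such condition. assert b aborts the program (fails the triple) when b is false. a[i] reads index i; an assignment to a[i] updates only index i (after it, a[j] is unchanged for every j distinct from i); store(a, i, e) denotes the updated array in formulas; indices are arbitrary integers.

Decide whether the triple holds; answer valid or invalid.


Working backward. After the program, the postcondition ¬(¬(3*m ≤ -5)) must hold; in canonical form it is 3*m ≤ -5.
Before b := 3*s: 3*m ≤ -5
Then branch requires ((data[b] + s ≤ 1 ∨ b + m < -5) → 3*m ≤ -5) ∧ ((¬(data[b] + s ≤ 1 ∨ b + m < -5)) → 6*m ≤ -5); else branch requires (m ≠ -6 ↔ m < 3*s) ∧ 3*m ≤ -5.
Before the if: (2*m > 0 → (((data[b] + s ≤ 1 ∨ b + m < -5) → 3*m ≤ -5) ∧ ((¬(data[b] + s ≤ 1 ∨ b + m < -5)) → 6*m ≤ -5))) ∧ ((¬(2*m > 0)) → ((m ≠ -6 ↔ m < 3*s) ∧ 3*m ≤ -5))
Before s := data[b] + b + 2: (2*m > 0 → (((2*data[b] + b ≤ -1 ∨ b + m < -5) → 3*m ≤ -5) ∧ ((¬(2*data[b] + b ≤ -1 ∨ b + m < -5)) → 6*m ≤ -5))) ∧ ((¬(2*m > 0)) → ((m ≠ -6 ↔ m < 3*data[b] + 3*b + 6) ∧ 3*m ≤ -5))
The weakest precondition is (2*m > 0 → (((2*data[b] + b ≤ -1 ∨ b + m < -5) → 3*m ≤ -5) ∧ ((¬(2*data[b] + b ≤ -1 ∨ b + m < -5)) → 6*m ≤ -5))) ∧ ((¬(2*m > 0)) → ((m ≠ -6 ↔ m < 3*data[b] + 3*b + 6) ∧ 3*m ≤ -5)).
Check whether (2*m > 0 → (((2*data[b] + b ≤ -1 ∨ b + m < -5) → 3*m ≤ -5) ∧ ((¬(2*data[b] + b ≤ -1 ∨ b + m < -5)) → 6*m ≤ -5))) ∧ ((¬(2*m > 0)) → ((m ≠ -6 ↔ m < 3*data[b] + 3*b + 6) ∧ 3*m ≤ -9)) implies it.
Every state satisfying the precondition satisfies the weakest precondition: the implication holds.
Answer: valid


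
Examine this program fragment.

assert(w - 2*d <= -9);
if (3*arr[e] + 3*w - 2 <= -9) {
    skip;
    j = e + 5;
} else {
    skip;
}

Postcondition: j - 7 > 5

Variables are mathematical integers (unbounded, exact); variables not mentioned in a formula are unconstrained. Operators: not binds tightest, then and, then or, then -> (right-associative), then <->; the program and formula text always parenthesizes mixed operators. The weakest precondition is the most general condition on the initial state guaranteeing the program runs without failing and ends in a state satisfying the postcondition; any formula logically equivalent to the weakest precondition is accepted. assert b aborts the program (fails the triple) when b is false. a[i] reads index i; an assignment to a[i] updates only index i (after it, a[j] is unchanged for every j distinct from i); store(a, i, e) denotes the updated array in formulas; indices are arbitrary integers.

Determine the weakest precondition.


Working backward. After the program, the postcondition j - 7 > 5 must hold; in canonical form it is j > 12.
Then branch requires e > 7; else branch requires j > 12.
Before the if: (3*arr[e] + 3*w <= -7 -> e > 7) and ((not (3*arr[e] + 3*w <= -7)) -> j > 12)
Before assert w - 2*d <= -9: w <= 2*d - 9 and (3*arr[e] + 3*w <= -7 -> e > 7) and ((not (3*arr[e] + 3*w <= -7)) -> j > 12)
Answer: WP = w <= 2*d - 9 and (3*arr[e] + 3*w <= -7 -> e > 7) and ((not (3*arr[e] + 3*w <= -7)) -> j > 12)
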